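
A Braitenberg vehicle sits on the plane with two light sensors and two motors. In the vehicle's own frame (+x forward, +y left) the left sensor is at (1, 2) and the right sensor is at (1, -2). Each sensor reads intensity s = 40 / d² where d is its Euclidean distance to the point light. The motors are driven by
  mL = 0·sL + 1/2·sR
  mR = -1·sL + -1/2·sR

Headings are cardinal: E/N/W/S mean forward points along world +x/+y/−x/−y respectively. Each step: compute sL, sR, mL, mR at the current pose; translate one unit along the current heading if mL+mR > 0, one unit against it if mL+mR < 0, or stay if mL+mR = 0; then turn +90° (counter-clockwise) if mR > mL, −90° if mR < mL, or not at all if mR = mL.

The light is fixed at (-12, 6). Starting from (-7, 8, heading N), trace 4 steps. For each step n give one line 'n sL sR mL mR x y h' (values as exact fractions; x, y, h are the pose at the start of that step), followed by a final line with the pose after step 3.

n=0: pose=(-7,8,N); sL=20/9, sR=20/29; mL=10/29, mR=-670/261; mL+mR=-20/9 → advance -1; mR−mL=-760/261 → turn -1·90°
n=1: pose=(-7,7,E); sL=8/9, sR=40/37; mL=20/37, mR=-476/333; mL+mR=-8/9 → advance -1; mR−mL=-656/333 → turn -1·90°
n=2: pose=(-8,7,S); sL=10/9, sR=10; mL=5, mR=-55/9; mL+mR=-10/9 → advance -1; mR−mL=-100/9 → turn -1·90°
n=3: pose=(-8,8,W); sL=40/9, sR=8/5; mL=4/5, mR=-236/45; mL+mR=-40/9 → advance -1; mR−mL=-272/45 → turn -1·90°

0 20/9 20/29 10/29 -670/261 -7 8 N
1 8/9 40/37 20/37 -476/333 -7 7 E
2 10/9 10 5 -55/9 -8 7 S
3 40/9 8/5 4/5 -236/45 -8 8 W
final -7 8 N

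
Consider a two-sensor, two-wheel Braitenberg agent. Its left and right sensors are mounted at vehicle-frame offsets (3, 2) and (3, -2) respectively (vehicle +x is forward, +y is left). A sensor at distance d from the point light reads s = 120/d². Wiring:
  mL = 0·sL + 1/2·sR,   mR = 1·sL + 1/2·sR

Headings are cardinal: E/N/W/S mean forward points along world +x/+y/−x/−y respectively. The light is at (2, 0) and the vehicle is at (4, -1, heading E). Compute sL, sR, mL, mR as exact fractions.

60/13 60/17 30/17 1410/221

left sensor world pos  = (7, 1); dL² = 26
right sensor world pos = (7, -3); dR² = 34
sL = 120/26 = 60/13
sR = 120/34 = 60/17
mL = 0·sL + 1/2·sR = 30/17
mR = 1·sL + 1/2·sR = 1410/221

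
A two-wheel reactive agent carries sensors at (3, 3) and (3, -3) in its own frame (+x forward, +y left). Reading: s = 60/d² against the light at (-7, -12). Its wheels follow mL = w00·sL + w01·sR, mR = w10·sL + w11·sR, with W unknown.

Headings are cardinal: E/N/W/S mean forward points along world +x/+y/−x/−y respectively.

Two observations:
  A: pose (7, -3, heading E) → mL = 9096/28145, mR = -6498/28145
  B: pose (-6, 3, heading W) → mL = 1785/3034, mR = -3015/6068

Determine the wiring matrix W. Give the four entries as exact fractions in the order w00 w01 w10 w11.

obs A: pose=(7,-3,E) → sL=60/433, sR=12/65, mL=9096/28145, mR=-6498/28145
obs B: pose=(-6,3,W) → sL=15/37, sR=15/82, mL=1785/3034, mR=-3015/6068
sensor matrix S = [[60/433, 12/65], [15/37, 15/82]]; det S = -422658/8539193
solve [mL_A; mL_B] = S·[w00; w01] and [mR_A; mR_B] = S·[w10; w11]:
  w00 = 1, w01 = 1, w10 = -1, w11 = -1/2

1 1 -1 -1/2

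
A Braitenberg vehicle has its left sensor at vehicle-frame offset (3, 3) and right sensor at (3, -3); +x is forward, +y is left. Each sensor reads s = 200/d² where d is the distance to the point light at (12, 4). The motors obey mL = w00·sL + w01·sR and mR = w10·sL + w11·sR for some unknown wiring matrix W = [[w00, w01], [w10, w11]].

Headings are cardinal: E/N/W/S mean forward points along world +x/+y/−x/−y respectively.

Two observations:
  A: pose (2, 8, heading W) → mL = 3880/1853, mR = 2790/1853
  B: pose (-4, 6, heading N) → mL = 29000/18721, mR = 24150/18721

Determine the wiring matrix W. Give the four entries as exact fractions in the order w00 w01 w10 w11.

obs A: pose=(2,8,W) → sL=20/17, sR=100/109, mL=3880/1853, mR=2790/1853
obs B: pose=(-4,6,N) → sL=100/193, sR=100/97, mL=29000/18721, mR=24150/18721
sensor matrix S = [[20/17, 100/109], [100/193, 100/97]]; det S = 25584000/34690013
solve [mL_A; mL_B] = S·[w00; w01] and [mR_A; mR_B] = S·[w10; w11]:
  w00 = 1, w01 = 1, w10 = 1/2, w11 = 1

1 1 1/2 1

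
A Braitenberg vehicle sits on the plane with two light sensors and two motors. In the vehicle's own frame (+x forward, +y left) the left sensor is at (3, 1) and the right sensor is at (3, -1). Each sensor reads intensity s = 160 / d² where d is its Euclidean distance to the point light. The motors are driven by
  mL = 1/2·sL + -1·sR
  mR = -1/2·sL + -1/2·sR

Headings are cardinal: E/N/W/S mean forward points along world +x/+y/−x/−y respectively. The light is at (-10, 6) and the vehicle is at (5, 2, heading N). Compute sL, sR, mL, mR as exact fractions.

160/197 160/257 -10960/50629 -36320/50629

left sensor world pos  = (4, 5); dL² = 197
right sensor world pos = (6, 5); dR² = 257
sL = 160/197 = 160/197
sR = 160/257 = 160/257
mL = 1/2·sL + -1·sR = -10960/50629
mR = -1/2·sL + -1/2·sR = -36320/50629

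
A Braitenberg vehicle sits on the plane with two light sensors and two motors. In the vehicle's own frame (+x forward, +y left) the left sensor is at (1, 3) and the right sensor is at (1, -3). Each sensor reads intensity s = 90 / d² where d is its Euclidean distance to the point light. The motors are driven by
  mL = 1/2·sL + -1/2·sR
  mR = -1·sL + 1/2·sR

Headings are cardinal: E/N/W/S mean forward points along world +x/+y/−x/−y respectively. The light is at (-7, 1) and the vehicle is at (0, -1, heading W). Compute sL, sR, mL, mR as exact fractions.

left sensor world pos  = (-1, -4); dL² = 61
right sensor world pos = (-1, 2); dR² = 37
sL = 90/61 = 90/61
sR = 90/37 = 90/37
mL = 1/2·sL + -1/2·sR = -1080/2257
mR = -1·sL + 1/2·sR = -585/2257

90/61 90/37 -1080/2257 -585/2257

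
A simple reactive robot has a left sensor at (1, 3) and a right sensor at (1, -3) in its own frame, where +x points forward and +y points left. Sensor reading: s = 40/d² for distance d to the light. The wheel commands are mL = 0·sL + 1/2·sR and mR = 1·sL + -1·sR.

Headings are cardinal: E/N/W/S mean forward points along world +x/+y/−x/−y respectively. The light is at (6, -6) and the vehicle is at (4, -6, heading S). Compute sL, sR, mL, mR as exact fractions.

20 20/13 10/13 240/13

left sensor world pos  = (7, -7); dL² = 2
right sensor world pos = (1, -7); dR² = 26
sL = 40/2 = 20
sR = 40/26 = 20/13
mL = 0·sL + 1/2·sR = 10/13
mR = 1·sL + -1·sR = 240/13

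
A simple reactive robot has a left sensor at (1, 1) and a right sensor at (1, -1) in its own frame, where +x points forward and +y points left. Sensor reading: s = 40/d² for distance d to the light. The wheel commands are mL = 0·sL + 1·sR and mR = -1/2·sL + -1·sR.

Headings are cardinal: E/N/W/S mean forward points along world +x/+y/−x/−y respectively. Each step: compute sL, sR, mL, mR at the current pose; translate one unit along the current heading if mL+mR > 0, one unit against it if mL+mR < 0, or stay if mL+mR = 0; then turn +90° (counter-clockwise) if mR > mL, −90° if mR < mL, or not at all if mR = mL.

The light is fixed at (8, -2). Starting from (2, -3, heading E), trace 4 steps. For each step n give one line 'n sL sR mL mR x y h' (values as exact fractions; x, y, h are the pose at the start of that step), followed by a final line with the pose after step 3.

0 8/5 40/29 40/29 -316/145 2 -3 E
1 1 10/17 10/17 -37/34 1 -3 S
2 8/13 8/13 8/13 -12/13 1 -2 W
3 4/5 20/13 20/13 -126/65 2 -2 N
final 2 -3 E

n=0: pose=(2,-3,E); sL=8/5, sR=40/29; mL=40/29, mR=-316/145; mL+mR=-4/5 → advance -1; mR−mL=-516/145 → turn -1·90°
n=1: pose=(1,-3,S); sL=1, sR=10/17; mL=10/17, mR=-37/34; mL+mR=-1/2 → advance -1; mR−mL=-57/34 → turn -1·90°
n=2: pose=(1,-2,W); sL=8/13, sR=8/13; mL=8/13, mR=-12/13; mL+mR=-4/13 → advance -1; mR−mL=-20/13 → turn -1·90°
n=3: pose=(2,-2,N); sL=4/5, sR=20/13; mL=20/13, mR=-126/65; mL+mR=-2/5 → advance -1; mR−mL=-226/65 → turn -1·90°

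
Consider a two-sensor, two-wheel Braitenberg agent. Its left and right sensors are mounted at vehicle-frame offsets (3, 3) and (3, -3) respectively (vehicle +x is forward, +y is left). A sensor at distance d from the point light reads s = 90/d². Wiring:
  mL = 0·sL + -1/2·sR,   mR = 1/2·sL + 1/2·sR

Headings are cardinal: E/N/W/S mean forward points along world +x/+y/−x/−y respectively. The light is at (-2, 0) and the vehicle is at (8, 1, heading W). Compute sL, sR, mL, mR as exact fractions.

90/53 18/13 -9/13 1062/689

left sensor world pos  = (5, -2); dL² = 53
right sensor world pos = (5, 4); dR² = 65
sL = 90/53 = 90/53
sR = 90/65 = 18/13
mL = 0·sL + -1/2·sR = -9/13
mR = 1/2·sL + 1/2·sR = 1062/689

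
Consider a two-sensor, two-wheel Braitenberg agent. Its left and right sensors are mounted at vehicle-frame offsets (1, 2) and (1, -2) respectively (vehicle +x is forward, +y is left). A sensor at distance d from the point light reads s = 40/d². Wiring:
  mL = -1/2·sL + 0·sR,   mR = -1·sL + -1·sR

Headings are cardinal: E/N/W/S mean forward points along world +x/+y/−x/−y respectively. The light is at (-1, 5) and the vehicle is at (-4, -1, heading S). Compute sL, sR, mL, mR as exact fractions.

left sensor world pos  = (-2, -2); dL² = 50
right sensor world pos = (-6, -2); dR² = 74
sL = 40/50 = 4/5
sR = 40/74 = 20/37
mL = -1/2·sL + 0·sR = -2/5
mR = -1·sL + -1·sR = -248/185

4/5 20/37 -2/5 -248/185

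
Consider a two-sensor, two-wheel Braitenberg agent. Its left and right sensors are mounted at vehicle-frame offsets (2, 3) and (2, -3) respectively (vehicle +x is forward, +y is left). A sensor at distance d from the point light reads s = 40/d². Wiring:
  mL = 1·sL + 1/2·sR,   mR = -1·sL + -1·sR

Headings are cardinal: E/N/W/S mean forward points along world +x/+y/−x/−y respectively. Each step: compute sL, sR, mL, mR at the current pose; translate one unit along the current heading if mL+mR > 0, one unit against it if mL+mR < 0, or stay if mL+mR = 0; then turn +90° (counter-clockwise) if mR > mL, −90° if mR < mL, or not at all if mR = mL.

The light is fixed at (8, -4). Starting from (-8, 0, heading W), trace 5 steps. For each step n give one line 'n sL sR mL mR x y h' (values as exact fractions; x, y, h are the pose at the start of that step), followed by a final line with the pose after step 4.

n=0: pose=(-8,0,W); sL=8/65, sR=40/373; mL=4284/24245, mR=-5584/24245; mL+mR=-20/373 → advance -1; mR−mL=-9868/24245 → turn -1·90°
n=1: pose=(-7,0,N); sL=1/9, sR=2/9; mL=2/9, mR=-1/3; mL+mR=-1/9 → advance -1; mR−mL=-5/9 → turn -1·90°
n=2: pose=(-7,-1,E); sL=8/41, sR=40/169; mL=2172/6929, mR=-2992/6929; mL+mR=-20/169 → advance -1; mR−mL=-5164/6929 → turn -1·90°
n=3: pose=(-8,-1,S); sL=4/17, sR=20/181; mL=894/3077, mR=-1064/3077; mL+mR=-10/181 → advance -1; mR−mL=-1958/3077 → turn -1·90°
n=4: pose=(-8,0,W); sL=8/65, sR=40/373; mL=4284/24245, mR=-5584/24245; mL+mR=-20/373 → advance -1; mR−mL=-9868/24245 → turn -1·90°

0 8/65 40/373 4284/24245 -5584/24245 -8 0 W
1 1/9 2/9 2/9 -1/3 -7 0 N
2 8/41 40/169 2172/6929 -2992/6929 -7 -1 E
3 4/17 20/181 894/3077 -1064/3077 -8 -1 S
4 8/65 40/373 4284/24245 -5584/24245 -8 0 W
final -7 0 N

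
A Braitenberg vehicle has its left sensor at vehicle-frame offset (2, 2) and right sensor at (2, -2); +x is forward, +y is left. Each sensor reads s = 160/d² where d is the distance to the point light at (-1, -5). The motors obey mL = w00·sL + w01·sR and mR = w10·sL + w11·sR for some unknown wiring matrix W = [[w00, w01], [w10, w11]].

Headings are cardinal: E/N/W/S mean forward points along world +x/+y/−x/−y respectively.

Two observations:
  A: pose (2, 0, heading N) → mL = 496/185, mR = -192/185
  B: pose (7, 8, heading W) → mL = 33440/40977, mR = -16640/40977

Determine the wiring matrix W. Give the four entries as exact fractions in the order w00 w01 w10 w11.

1/2 1/2 -1 1

obs A: pose=(2,0,N) → sL=16/5, sR=80/37, mL=496/185, mR=-192/185
obs B: pose=(7,8,W) → sL=160/157, sR=160/261, mL=33440/40977, mR=-16640/40977
sensor matrix S = [[16/5, 80/37], [160/157, 160/261]]; det S = -366592/1516149
solve [mL_A; mL_B] = S·[w00; w01] and [mR_A; mR_B] = S·[w10; w11]:
  w00 = 1/2, w01 = 1/2, w10 = -1, w11 = 1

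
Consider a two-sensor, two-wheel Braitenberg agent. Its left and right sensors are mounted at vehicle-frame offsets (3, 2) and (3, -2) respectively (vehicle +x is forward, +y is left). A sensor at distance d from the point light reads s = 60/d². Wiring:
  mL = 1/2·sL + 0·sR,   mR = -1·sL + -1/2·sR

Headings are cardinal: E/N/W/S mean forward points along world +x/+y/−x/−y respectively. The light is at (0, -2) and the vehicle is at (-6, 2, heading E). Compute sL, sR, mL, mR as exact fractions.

left sensor world pos  = (-3, 4); dL² = 45
right sensor world pos = (-3, 0); dR² = 13
sL = 60/45 = 4/3
sR = 60/13 = 60/13
mL = 1/2·sL + 0·sR = 2/3
mR = -1·sL + -1/2·sR = -142/39

4/3 60/13 2/3 -142/39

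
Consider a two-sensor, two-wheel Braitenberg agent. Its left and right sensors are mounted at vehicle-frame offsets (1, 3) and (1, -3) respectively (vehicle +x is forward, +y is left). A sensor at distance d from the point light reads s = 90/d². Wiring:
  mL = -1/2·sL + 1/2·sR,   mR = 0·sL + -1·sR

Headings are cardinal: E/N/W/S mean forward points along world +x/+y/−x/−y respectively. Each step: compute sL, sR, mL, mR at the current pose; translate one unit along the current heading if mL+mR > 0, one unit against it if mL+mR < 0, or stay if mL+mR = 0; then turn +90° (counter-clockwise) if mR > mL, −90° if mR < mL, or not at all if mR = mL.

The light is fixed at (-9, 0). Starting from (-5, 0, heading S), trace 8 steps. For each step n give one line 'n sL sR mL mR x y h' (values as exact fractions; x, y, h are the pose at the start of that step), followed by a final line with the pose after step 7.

n=0: pose=(-5,0,S); sL=9/5, sR=45; mL=108/5, mR=-45; mL+mR=-117/5 → advance -1; mR−mL=-333/5 → turn -1·90°
n=1: pose=(-5,1,W); sL=90/13, sR=18/5; mL=-108/65, mR=-18/5; mL+mR=-342/65 → advance -1; mR−mL=-126/65 → turn -1·90°
n=2: pose=(-4,1,N); sL=45/4, sR=45/34; mL=-675/136, mR=-45/34; mL+mR=-855/136 → advance -1; mR−mL=495/136 → turn +1·90°
n=3: pose=(-4,0,W); sL=18/5, sR=18/5; mL=0, mR=-18/5; mL+mR=-18/5 → advance -1; mR−mL=-18/5 → turn -1·90°
n=4: pose=(-3,0,N); sL=9, sR=45/41; mL=-162/41, mR=-45/41; mL+mR=-207/41 → advance -1; mR−mL=117/41 → turn +1·90°
n=5: pose=(-3,-1,W); sL=90/41, sR=90/29; mL=540/1189, mR=-90/29; mL+mR=-3150/1189 → advance -1; mR−mL=-4230/1189 → turn -1·90°
n=6: pose=(-2,-1,N); sL=45/8, sR=9/10; mL=-189/80, mR=-9/10; mL+mR=-261/80 → advance -1; mR−mL=117/80 → turn +1·90°
n=7: pose=(-2,-2,W); sL=90/61, sR=90/37; mL=1080/2257, mR=-90/37; mL+mR=-4410/2257 → advance -1; mR−mL=-6570/2257 → turn -1·90°

0 9/5 45 108/5 -45 -5 0 S
1 90/13 18/5 -108/65 -18/5 -5 1 W
2 45/4 45/34 -675/136 -45/34 -4 1 N
3 18/5 18/5 0 -18/5 -4 0 W
4 9 45/41 -162/41 -45/41 -3 0 N
5 90/41 90/29 540/1189 -90/29 -3 -1 W
6 45/8 9/10 -189/80 -9/10 -2 -1 N
7 90/61 90/37 1080/2257 -90/37 -2 -2 W
final -1 -2 N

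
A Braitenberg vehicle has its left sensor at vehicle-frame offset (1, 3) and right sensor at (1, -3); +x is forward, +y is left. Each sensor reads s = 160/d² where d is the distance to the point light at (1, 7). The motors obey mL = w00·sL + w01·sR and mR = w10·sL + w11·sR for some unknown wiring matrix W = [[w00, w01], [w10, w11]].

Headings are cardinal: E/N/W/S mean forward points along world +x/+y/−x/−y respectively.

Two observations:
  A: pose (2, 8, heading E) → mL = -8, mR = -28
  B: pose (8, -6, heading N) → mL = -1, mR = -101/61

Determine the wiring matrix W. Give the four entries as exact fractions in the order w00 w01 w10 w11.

-1 0 -1 -1

obs A: pose=(2,8,E) → sL=8, sR=20, mL=-8, mR=-28
obs B: pose=(8,-6,N) → sL=1, sR=40/61, mL=-1, mR=-101/61
sensor matrix S = [[8, 20], [1, 40/61]]; det S = -900/61
solve [mL_A; mL_B] = S·[w00; w01] and [mR_A; mR_B] = S·[w10; w11]:
  w00 = -1, w01 = 0, w10 = -1, w11 = -1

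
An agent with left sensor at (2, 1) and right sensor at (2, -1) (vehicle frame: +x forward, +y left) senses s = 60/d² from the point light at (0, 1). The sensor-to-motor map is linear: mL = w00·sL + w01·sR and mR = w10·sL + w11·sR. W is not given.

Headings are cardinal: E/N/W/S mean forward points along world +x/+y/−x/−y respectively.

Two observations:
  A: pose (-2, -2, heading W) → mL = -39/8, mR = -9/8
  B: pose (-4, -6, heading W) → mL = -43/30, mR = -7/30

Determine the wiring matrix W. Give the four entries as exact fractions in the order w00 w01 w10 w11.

-1 -1 1 -1

obs A: pose=(-2,-2,W) → sL=15/8, sR=3, mL=-39/8, mR=-9/8
obs B: pose=(-4,-6,W) → sL=3/5, sR=5/6, mL=-43/30, mR=-7/30
sensor matrix S = [[15/8, 3], [3/5, 5/6]]; det S = -19/80
solve [mL_A; mL_B] = S·[w00; w01] and [mR_A; mR_B] = S·[w10; w11]:
  w00 = -1, w01 = -1, w10 = 1, w11 = -1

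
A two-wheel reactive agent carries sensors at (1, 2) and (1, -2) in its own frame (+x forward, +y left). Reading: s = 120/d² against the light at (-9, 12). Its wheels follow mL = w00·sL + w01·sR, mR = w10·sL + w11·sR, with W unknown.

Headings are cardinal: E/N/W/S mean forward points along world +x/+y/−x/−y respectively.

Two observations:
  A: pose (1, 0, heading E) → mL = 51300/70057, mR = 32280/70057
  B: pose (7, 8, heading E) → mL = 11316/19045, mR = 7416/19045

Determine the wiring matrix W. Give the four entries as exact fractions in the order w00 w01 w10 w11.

1 1/2 1/2 1/2

obs A: pose=(1,0,E) → sL=120/221, sR=120/317, mL=51300/70057, mR=32280/70057
obs B: pose=(7,8,E) → sL=120/293, sR=24/65, mL=11316/19045, mR=7416/19045
sensor matrix S = [[120/221, 120/317], [120/293, 24/65]]; det S = 12128256/266847113
solve [mL_A; mL_B] = S·[w00; w01] and [mR_A; mR_B] = S·[w10; w11]:
  w00 = 1, w01 = 1/2, w10 = 1/2, w11 = 1/2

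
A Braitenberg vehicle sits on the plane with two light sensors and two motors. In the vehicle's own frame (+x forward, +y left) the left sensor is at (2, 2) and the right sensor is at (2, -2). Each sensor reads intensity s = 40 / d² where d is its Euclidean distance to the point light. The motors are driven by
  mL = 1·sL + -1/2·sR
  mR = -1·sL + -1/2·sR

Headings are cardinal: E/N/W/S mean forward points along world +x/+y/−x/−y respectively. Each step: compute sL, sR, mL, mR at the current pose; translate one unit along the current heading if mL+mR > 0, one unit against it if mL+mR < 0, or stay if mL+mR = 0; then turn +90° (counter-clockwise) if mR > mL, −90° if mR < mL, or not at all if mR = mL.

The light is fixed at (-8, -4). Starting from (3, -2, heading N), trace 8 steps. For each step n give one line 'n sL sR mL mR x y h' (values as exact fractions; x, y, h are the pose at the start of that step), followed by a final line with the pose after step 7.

n=0: pose=(3,-2,N); sL=40/97, sR=8/37; mL=1092/3589, mR=-1868/3589; mL+mR=-8/37 → advance -1; mR−mL=-80/97 → turn -1·90°
n=1: pose=(3,-3,E); sL=20/89, sR=4/17; mL=162/1513, mR=-518/1513; mL+mR=-4/17 → advance -1; mR−mL=-40/89 → turn -1·90°
n=2: pose=(2,-3,S); sL=8/29, sR=8/13; mL=-12/377, mR=-220/377; mL+mR=-8/13 → advance -1; mR−mL=-16/29 → turn -1·90°
n=3: pose=(2,-2,W); sL=5/8, sR=1/2; mL=3/8, mR=-7/8; mL+mR=-1/2 → advance -1; mR−mL=-5/4 → turn -1·90°
n=4: pose=(3,-2,N); sL=40/97, sR=8/37; mL=1092/3589, mR=-1868/3589; mL+mR=-8/37 → advance -1; mR−mL=-80/97 → turn -1·90°
n=5: pose=(3,-3,E); sL=20/89, sR=4/17; mL=162/1513, mR=-518/1513; mL+mR=-4/17 → advance -1; mR−mL=-40/89 → turn -1·90°
n=6: pose=(2,-3,S); sL=8/29, sR=8/13; mL=-12/377, mR=-220/377; mL+mR=-8/13 → advance -1; mR−mL=-16/29 → turn -1·90°
n=7: pose=(2,-2,W); sL=5/8, sR=1/2; mL=3/8, mR=-7/8; mL+mR=-1/2 → advance -1; mR−mL=-5/4 → turn -1·90°

0 40/97 8/37 1092/3589 -1868/3589 3 -2 N
1 20/89 4/17 162/1513 -518/1513 3 -3 E
2 8/29 8/13 -12/377 -220/377 2 -3 S
3 5/8 1/2 3/8 -7/8 2 -2 W
4 40/97 8/37 1092/3589 -1868/3589 3 -2 N
5 20/89 4/17 162/1513 -518/1513 3 -3 E
6 8/29 8/13 -12/377 -220/377 2 -3 S
7 5/8 1/2 3/8 -7/8 2 -2 W
final 3 -2 N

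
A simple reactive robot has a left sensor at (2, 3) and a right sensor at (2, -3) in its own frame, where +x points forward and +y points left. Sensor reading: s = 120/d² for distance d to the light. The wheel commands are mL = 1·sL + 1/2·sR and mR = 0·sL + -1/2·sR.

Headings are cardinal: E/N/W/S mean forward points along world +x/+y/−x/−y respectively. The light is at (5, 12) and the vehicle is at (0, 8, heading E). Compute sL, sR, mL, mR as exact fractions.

left sensor world pos  = (2, 11); dL² = 10
right sensor world pos = (2, 5); dR² = 58
sL = 120/10 = 12
sR = 120/58 = 60/29
mL = 1·sL + 1/2·sR = 378/29
mR = 0·sL + -1/2·sR = -30/29

12 60/29 378/29 -30/29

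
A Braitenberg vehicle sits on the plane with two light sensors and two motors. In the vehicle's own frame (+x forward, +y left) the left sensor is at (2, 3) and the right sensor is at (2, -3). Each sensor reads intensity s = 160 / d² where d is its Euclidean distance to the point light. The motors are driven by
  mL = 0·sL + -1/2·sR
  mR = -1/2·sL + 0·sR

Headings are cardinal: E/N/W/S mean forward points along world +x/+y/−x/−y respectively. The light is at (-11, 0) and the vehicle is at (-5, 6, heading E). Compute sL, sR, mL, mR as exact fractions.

32/29 160/73 -80/73 -16/29

left sensor world pos  = (-3, 9); dL² = 145
right sensor world pos = (-3, 3); dR² = 73
sL = 160/145 = 32/29
sR = 160/73 = 160/73
mL = 0·sL + -1/2·sR = -80/73
mR = -1/2·sL + 0·sR = -16/29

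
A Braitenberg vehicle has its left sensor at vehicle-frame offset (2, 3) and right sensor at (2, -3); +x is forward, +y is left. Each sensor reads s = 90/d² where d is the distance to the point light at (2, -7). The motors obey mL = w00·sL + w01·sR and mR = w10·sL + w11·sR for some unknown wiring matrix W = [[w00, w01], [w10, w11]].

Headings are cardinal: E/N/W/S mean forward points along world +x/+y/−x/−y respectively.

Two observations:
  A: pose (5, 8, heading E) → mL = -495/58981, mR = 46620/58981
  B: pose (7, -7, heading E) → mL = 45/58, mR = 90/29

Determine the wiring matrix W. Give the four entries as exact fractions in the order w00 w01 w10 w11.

obs A: pose=(5,8,E) → sL=90/349, sR=90/169, mL=-495/58981, mR=46620/58981
obs B: pose=(7,-7,E) → sL=45/29, sR=45/29, mL=45/58, mR=90/29
sensor matrix S = [[90/349, 90/169], [45/29, 45/29]]; det S = -729000/1710449
solve [mL_A; mL_B] = S·[w00; w01] and [mR_A; mR_B] = S·[w10; w11]:
  w00 = 1, w01 = -1/2, w10 = 1, w11 = 1

1 -1/2 1 1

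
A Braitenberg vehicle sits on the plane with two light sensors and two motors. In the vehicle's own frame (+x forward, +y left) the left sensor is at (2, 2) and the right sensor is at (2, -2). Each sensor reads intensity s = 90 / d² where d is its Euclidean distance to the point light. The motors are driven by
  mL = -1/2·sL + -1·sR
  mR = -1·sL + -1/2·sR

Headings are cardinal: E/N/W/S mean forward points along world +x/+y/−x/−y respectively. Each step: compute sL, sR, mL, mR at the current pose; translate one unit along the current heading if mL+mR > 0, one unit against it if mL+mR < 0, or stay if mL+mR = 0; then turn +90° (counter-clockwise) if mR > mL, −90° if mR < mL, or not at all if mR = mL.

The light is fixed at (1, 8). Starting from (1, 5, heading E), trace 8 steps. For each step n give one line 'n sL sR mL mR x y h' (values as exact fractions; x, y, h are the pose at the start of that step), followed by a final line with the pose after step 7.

0 18 90/29 -351/29 -567/29 1 5 E
1 45/13 45/17 -1935/442 -2115/442 0 5 S
2 18/5 10 -59/5 -43/5 0 6 W
3 9/2 9/2 -27/4 -27/4 1 6 S
4 90/13 90/13 -135/13 -135/13 1 7 S
5 45/4 45/4 -135/8 -135/8 1 8 S
6 18 18 -27 -27 1 9 S
7 45/2 45/2 -135/4 -135/4 1 10 S
final 1 11 S

n=0: pose=(1,5,E); sL=18, sR=90/29; mL=-351/29, mR=-567/29; mL+mR=-918/29 → advance -1; mR−mL=-216/29 → turn -1·90°
n=1: pose=(0,5,S); sL=45/13, sR=45/17; mL=-1935/442, mR=-2115/442; mL+mR=-2025/221 → advance -1; mR−mL=-90/221 → turn -1·90°
n=2: pose=(0,6,W); sL=18/5, sR=10; mL=-59/5, mR=-43/5; mL+mR=-102/5 → advance -1; mR−mL=16/5 → turn +1·90°
n=3: pose=(1,6,S); sL=9/2, sR=9/2; mL=-27/4, mR=-27/4; mL+mR=-27/2 → advance -1; mR−mL=0 → turn +0·90°
n=4: pose=(1,7,S); sL=90/13, sR=90/13; mL=-135/13, mR=-135/13; mL+mR=-270/13 → advance -1; mR−mL=0 → turn +0·90°
n=5: pose=(1,8,S); sL=45/4, sR=45/4; mL=-135/8, mR=-135/8; mL+mR=-135/4 → advance -1; mR−mL=0 → turn +0·90°
n=6: pose=(1,9,S); sL=18, sR=18; mL=-27, mR=-27; mL+mR=-54 → advance -1; mR−mL=0 → turn +0·90°
n=7: pose=(1,10,S); sL=45/2, sR=45/2; mL=-135/4, mR=-135/4; mL+mR=-135/2 → advance -1; mR−mL=0 → turn +0·90°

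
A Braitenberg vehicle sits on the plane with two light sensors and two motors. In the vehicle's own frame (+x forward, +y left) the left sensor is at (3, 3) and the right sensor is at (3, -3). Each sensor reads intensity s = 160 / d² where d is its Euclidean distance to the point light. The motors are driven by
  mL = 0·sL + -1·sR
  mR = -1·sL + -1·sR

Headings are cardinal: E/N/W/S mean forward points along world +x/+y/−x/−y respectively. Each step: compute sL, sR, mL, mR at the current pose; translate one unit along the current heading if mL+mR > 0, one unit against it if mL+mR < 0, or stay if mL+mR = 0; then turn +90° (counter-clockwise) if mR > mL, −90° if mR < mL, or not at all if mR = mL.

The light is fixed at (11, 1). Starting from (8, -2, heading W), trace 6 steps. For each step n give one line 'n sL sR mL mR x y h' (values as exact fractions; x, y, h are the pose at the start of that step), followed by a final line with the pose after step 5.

0 20/9 40/9 -40/9 -20/3 8 -2 W
1 32/5 160 -160 -832/5 9 -2 N
2 80 16/5 -16/5 -416/5 9 -3 E
3 160/49 32/17 -32/17 -4288/833 8 -3 S
4 20/9 40/9 -40/9 -20/3 8 -2 W
5 32/5 160 -160 -832/5 9 -2 N
final 9 -3 E

n=0: pose=(8,-2,W); sL=20/9, sR=40/9; mL=-40/9, mR=-20/3; mL+mR=-100/9 → advance -1; mR−mL=-20/9 → turn -1·90°
n=1: pose=(9,-2,N); sL=32/5, sR=160; mL=-160, mR=-832/5; mL+mR=-1632/5 → advance -1; mR−mL=-32/5 → turn -1·90°
n=2: pose=(9,-3,E); sL=80, sR=16/5; mL=-16/5, mR=-416/5; mL+mR=-432/5 → advance -1; mR−mL=-80 → turn -1·90°
n=3: pose=(8,-3,S); sL=160/49, sR=32/17; mL=-32/17, mR=-4288/833; mL+mR=-5856/833 → advance -1; mR−mL=-160/49 → turn -1·90°
n=4: pose=(8,-2,W); sL=20/9, sR=40/9; mL=-40/9, mR=-20/3; mL+mR=-100/9 → advance -1; mR−mL=-20/9 → turn -1·90°
n=5: pose=(9,-2,N); sL=32/5, sR=160; mL=-160, mR=-832/5; mL+mR=-1632/5 → advance -1; mR−mL=-32/5 → turn -1·90°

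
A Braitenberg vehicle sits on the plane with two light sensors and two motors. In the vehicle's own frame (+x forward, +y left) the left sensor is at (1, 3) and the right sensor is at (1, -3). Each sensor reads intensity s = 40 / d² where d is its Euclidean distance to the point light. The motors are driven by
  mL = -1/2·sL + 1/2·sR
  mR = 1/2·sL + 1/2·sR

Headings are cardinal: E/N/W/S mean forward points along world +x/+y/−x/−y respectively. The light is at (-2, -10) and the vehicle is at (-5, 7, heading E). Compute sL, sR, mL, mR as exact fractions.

10/101 1/5 51/1010 151/1010

left sensor world pos  = (-4, 10); dL² = 404
right sensor world pos = (-4, 4); dR² = 200
sL = 40/404 = 10/101
sR = 40/200 = 1/5
mL = -1/2·sL + 1/2·sR = 51/1010
mR = 1/2·sL + 1/2·sR = 151/1010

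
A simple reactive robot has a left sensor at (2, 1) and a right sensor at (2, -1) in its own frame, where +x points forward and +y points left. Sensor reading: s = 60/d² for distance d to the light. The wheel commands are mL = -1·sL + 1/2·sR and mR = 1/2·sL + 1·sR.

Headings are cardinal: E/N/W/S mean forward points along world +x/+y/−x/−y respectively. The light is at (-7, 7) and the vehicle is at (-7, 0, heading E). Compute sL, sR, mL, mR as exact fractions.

3/2 15/17 -18/17 111/68

left sensor world pos  = (-5, 1); dL² = 40
right sensor world pos = (-5, -1); dR² = 68
sL = 60/40 = 3/2
sR = 60/68 = 15/17
mL = -1·sL + 1/2·sR = -18/17
mR = 1/2·sL + 1·sR = 111/68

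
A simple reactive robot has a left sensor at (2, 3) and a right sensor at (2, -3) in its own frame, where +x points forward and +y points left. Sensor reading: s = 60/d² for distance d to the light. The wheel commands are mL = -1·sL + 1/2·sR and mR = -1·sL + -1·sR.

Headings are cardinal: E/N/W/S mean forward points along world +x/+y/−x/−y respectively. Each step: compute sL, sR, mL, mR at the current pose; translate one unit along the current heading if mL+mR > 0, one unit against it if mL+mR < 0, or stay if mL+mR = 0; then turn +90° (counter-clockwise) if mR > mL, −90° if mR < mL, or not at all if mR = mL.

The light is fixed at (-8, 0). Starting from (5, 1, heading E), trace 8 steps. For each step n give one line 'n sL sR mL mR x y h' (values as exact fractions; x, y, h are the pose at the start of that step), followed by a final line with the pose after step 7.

n=0: pose=(5,1,E); sL=60/241, sR=60/229; mL=-6510/55189, mR=-28200/55189; mL+mR=-34710/55189 → advance -1; mR−mL=-90/229 → turn -1·90°
n=1: pose=(4,1,S); sL=30/113, sR=30/41; mL=465/4633, mR=-4620/4633; mL+mR=-4155/4633 → advance -1; mR−mL=-45/41 → turn -1·90°
n=2: pose=(4,2,W); sL=60/101, sR=12/25; mL=-894/2525, mR=-2712/2525; mL+mR=-3606/2525 → advance -1; mR−mL=-18/25 → turn -1·90°
n=3: pose=(5,2,N); sL=15/29, sR=15/68; mL=-1605/3944, mR=-1455/1972; mL+mR=-4515/3944 → advance -1; mR−mL=-45/136 → turn -1·90°
n=4: pose=(5,1,E); sL=60/241, sR=60/229; mL=-6510/55189, mR=-28200/55189; mL+mR=-34710/55189 → advance -1; mR−mL=-90/229 → turn -1·90°
n=5: pose=(4,1,S); sL=30/113, sR=30/41; mL=465/4633, mR=-4620/4633; mL+mR=-4155/4633 → advance -1; mR−mL=-45/41 → turn -1·90°
n=6: pose=(4,2,W); sL=60/101, sR=12/25; mL=-894/2525, mR=-2712/2525; mL+mR=-3606/2525 → advance -1; mR−mL=-18/25 → turn -1·90°
n=7: pose=(5,2,N); sL=15/29, sR=15/68; mL=-1605/3944, mR=-1455/1972; mL+mR=-4515/3944 → advance -1; mR−mL=-45/136 → turn -1·90°

0 60/241 60/229 -6510/55189 -28200/55189 5 1 E
1 30/113 30/41 465/4633 -4620/4633 4 1 S
2 60/101 12/25 -894/2525 -2712/2525 4 2 W
3 15/29 15/68 -1605/3944 -1455/1972 5 2 N
4 60/241 60/229 -6510/55189 -28200/55189 5 1 E
5 30/113 30/41 465/4633 -4620/4633 4 1 S
6 60/101 12/25 -894/2525 -2712/2525 4 2 W
7 15/29 15/68 -1605/3944 -1455/1972 5 2 N
final 5 1 E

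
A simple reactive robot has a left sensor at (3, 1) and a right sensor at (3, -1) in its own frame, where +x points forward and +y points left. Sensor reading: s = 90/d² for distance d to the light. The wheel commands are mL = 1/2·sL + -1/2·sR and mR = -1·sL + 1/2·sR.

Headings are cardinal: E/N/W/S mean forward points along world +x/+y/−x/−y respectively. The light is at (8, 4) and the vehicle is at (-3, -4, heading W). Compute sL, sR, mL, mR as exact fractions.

left sensor world pos  = (-6, -5); dL² = 277
right sensor world pos = (-6, -3); dR² = 245
sL = 90/277 = 90/277
sR = 90/245 = 18/49
mL = 1/2·sL + -1/2·sR = -288/13573
mR = -1·sL + 1/2·sR = -1917/13573

90/277 18/49 -288/13573 -1917/13573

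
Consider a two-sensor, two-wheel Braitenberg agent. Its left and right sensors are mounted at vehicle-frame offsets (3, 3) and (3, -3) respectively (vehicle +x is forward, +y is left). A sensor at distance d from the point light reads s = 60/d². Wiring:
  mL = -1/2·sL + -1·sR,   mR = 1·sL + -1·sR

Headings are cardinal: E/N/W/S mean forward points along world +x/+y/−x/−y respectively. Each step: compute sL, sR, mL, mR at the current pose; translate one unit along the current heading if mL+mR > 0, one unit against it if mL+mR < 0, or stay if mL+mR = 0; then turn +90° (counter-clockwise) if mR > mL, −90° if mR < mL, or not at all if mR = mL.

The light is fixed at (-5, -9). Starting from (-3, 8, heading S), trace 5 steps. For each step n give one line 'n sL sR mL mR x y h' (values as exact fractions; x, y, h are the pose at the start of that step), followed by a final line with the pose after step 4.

n=0: pose=(-3,8,S); sL=60/221, sR=60/197; mL=-19170/43537, mR=-1440/43537; mL+mR=-20610/43537 → advance -1; mR−mL=90/221 → turn +1·90°
n=1: pose=(-3,9,E); sL=30/233, sR=6/25; mL=-1773/5825, mR=-648/5825; mL+mR=-2421/5825 → advance -1; mR−mL=45/233 → turn +1·90°
n=2: pose=(-4,9,N); sL=12/89, sR=60/457; mL=-8082/40673, mR=144/40673; mL+mR=-7938/40673 → advance -1; mR−mL=18/89 → turn +1·90°
n=3: pose=(-4,8,W); sL=3/10, sR=15/101; mL=-603/2020, mR=153/1010; mL+mR=-297/2020 → advance -1; mR−mL=9/20 → turn +1·90°
n=4: pose=(-3,8,S); sL=60/221, sR=60/197; mL=-19170/43537, mR=-1440/43537; mL+mR=-20610/43537 → advance -1; mR−mL=90/221 → turn +1·90°

0 60/221 60/197 -19170/43537 -1440/43537 -3 8 S
1 30/233 6/25 -1773/5825 -648/5825 -3 9 E
2 12/89 60/457 -8082/40673 144/40673 -4 9 N
3 3/10 15/101 -603/2020 153/1010 -4 8 W
4 60/221 60/197 -19170/43537 -1440/43537 -3 8 S
final -3 9 E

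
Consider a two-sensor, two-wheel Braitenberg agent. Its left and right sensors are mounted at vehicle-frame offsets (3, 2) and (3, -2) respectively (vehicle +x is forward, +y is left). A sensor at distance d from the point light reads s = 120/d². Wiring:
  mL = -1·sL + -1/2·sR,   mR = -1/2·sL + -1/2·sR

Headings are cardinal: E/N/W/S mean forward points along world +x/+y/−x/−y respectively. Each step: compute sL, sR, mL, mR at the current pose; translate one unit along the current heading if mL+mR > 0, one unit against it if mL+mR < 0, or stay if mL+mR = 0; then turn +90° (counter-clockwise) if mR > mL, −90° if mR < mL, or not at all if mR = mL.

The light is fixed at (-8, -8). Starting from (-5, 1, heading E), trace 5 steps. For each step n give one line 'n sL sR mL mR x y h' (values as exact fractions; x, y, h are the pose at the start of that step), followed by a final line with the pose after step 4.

0 120/157 24/17 -3924/2669 -2904/2669 -5 1 E
1 5/6 3/4 -29/24 -19/24 -6 1 N
2 120/37 120/101 -14340/3737 -8280/3737 -6 0 W
3 12/5 60/13 -306/65 -228/65 -5 0 S
4 120/157 24/17 -3924/2669 -2904/2669 -5 1 E
final -6 1 N

n=0: pose=(-5,1,E); sL=120/157, sR=24/17; mL=-3924/2669, mR=-2904/2669; mL+mR=-6828/2669 → advance -1; mR−mL=60/157 → turn +1·90°
n=1: pose=(-6,1,N); sL=5/6, sR=3/4; mL=-29/24, mR=-19/24; mL+mR=-2 → advance -1; mR−mL=5/12 → turn +1·90°
n=2: pose=(-6,0,W); sL=120/37, sR=120/101; mL=-14340/3737, mR=-8280/3737; mL+mR=-22620/3737 → advance -1; mR−mL=60/37 → turn +1·90°
n=3: pose=(-5,0,S); sL=12/5, sR=60/13; mL=-306/65, mR=-228/65; mL+mR=-534/65 → advance -1; mR−mL=6/5 → turn +1·90°
n=4: pose=(-5,1,E); sL=120/157, sR=24/17; mL=-3924/2669, mR=-2904/2669; mL+mR=-6828/2669 → advance -1; mR−mL=60/157 → turn +1·90°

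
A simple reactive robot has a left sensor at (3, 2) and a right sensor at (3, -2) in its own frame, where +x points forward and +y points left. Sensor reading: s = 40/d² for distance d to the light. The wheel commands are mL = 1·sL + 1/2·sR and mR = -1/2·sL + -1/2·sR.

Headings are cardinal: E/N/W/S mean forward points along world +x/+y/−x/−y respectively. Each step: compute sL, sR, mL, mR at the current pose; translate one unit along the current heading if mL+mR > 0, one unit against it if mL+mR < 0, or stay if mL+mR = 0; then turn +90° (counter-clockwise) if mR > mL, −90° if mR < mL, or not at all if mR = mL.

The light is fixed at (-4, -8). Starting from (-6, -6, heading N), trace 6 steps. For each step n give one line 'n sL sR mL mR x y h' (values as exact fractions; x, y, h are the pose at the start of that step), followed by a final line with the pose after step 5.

0 40/41 8/5 364/205 -264/205 -6 -6 N
1 20/13 20 150/13 -140/13 -6 -5 E
2 40 40/9 380/9 -200/9 -5 -5 S
3 5/2 5/4 25/8 -15/8 -5 -6 W
4 40/41 8/5 364/205 -264/205 -6 -6 N
5 20/13 20 150/13 -140/13 -6 -5 E
final -5 -5 S

n=0: pose=(-6,-6,N); sL=40/41, sR=8/5; mL=364/205, mR=-264/205; mL+mR=20/41 → advance +1; mR−mL=-628/205 → turn -1·90°
n=1: pose=(-6,-5,E); sL=20/13, sR=20; mL=150/13, mR=-140/13; mL+mR=10/13 → advance +1; mR−mL=-290/13 → turn -1·90°
n=2: pose=(-5,-5,S); sL=40, sR=40/9; mL=380/9, mR=-200/9; mL+mR=20 → advance +1; mR−mL=-580/9 → turn -1·90°
n=3: pose=(-5,-6,W); sL=5/2, sR=5/4; mL=25/8, mR=-15/8; mL+mR=5/4 → advance +1; mR−mL=-5 → turn -1·90°
n=4: pose=(-6,-6,N); sL=40/41, sR=8/5; mL=364/205, mR=-264/205; mL+mR=20/41 → advance +1; mR−mL=-628/205 → turn -1·90°
n=5: pose=(-6,-5,E); sL=20/13, sR=20; mL=150/13, mR=-140/13; mL+mR=10/13 → advance +1; mR−mL=-290/13 → turn -1·90°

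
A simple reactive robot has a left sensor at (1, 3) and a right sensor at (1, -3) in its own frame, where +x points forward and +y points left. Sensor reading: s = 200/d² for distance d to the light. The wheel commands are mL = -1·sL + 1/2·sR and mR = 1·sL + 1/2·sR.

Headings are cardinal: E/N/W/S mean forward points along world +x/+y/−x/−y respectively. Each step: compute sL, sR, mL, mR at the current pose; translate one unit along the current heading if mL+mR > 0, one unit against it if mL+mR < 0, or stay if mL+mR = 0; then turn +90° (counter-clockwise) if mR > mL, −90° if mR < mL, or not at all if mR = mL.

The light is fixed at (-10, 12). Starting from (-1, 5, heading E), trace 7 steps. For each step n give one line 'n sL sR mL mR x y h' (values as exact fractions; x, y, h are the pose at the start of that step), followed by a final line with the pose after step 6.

n=0: pose=(-1,5,E); sL=50/29, sR=1; mL=-71/58, mR=129/58; mL+mR=1 → advance +1; mR−mL=100/29 → turn +1·90°
n=1: pose=(0,5,N); sL=40/17, sR=40/41; mL=-1300/697, mR=1980/697; mL+mR=40/41 → advance +1; mR−mL=80/17 → turn +1·90°
n=2: pose=(0,6,W); sL=100/81, sR=20/9; mL=-10/81, mR=190/81; mL+mR=20/9 → advance +1; mR−mL=200/81 → turn +1·90°
n=3: pose=(-1,6,S); sL=200/193, sR=40/17; mL=460/3281, mR=7260/3281; mL+mR=40/17 → advance +1; mR−mL=400/193 → turn +1·90°
n=4: pose=(-1,5,E); sL=50/29, sR=1; mL=-71/58, mR=129/58; mL+mR=1 → advance +1; mR−mL=100/29 → turn +1·90°
n=5: pose=(0,5,N); sL=40/17, sR=40/41; mL=-1300/697, mR=1980/697; mL+mR=40/41 → advance +1; mR−mL=80/17 → turn +1·90°
n=6: pose=(0,6,W); sL=100/81, sR=20/9; mL=-10/81, mR=190/81; mL+mR=20/9 → advance +1; mR−mL=200/81 → turn +1·90°

0 50/29 1 -71/58 129/58 -1 5 E
1 40/17 40/41 -1300/697 1980/697 0 5 N
2 100/81 20/9 -10/81 190/81 0 6 W
3 200/193 40/17 460/3281 7260/3281 -1 6 S
4 50/29 1 -71/58 129/58 -1 5 E
5 40/17 40/41 -1300/697 1980/697 0 5 N
6 100/81 20/9 -10/81 190/81 0 6 W
final -1 6 S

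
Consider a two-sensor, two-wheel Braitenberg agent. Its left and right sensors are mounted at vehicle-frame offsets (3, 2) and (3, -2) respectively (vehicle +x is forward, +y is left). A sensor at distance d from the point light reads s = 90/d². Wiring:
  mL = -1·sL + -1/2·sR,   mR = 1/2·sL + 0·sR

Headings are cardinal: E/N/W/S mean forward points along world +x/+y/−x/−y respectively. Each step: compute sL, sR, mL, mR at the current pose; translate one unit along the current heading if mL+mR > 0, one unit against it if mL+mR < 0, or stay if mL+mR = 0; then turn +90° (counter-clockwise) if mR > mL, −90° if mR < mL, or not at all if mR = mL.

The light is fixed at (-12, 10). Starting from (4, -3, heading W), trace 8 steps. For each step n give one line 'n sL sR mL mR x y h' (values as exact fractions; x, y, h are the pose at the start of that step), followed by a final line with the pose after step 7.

n=0: pose=(4,-3,W); sL=45/197, sR=9/29; mL=-4383/11426, mR=45/394; mL+mR=-1539/5713 → advance -1; mR−mL=2844/5713 → turn +1·90°
n=1: pose=(5,-3,S); sL=90/617, sR=90/481; mL=-71055/296777, mR=45/617; mL+mR=-49410/296777 → advance -1; mR−mL=92700/296777 → turn +1·90°
n=2: pose=(5,-2,E); sL=9/50, sR=45/298; mL=-3807/14900, mR=9/100; mL+mR=-1233/7450 → advance -1; mR−mL=1287/3725 → turn +1·90°
n=3: pose=(4,-2,N); sL=90/277, sR=2/9; mL=-1087/2493, mR=45/277; mL+mR=-682/2493 → advance -1; mR−mL=1492/2493 → turn +1·90°
n=4: pose=(4,-3,W); sL=45/197, sR=9/29; mL=-4383/11426, mR=45/394; mL+mR=-1539/5713 → advance -1; mR−mL=2844/5713 → turn +1·90°
n=5: pose=(5,-3,S); sL=90/617, sR=90/481; mL=-71055/296777, mR=45/617; mL+mR=-49410/296777 → advance -1; mR−mL=92700/296777 → turn +1·90°
n=6: pose=(5,-2,E); sL=9/50, sR=45/298; mL=-3807/14900, mR=9/100; mL+mR=-1233/7450 → advance -1; mR−mL=1287/3725 → turn +1·90°
n=7: pose=(4,-2,N); sL=90/277, sR=2/9; mL=-1087/2493, mR=45/277; mL+mR=-682/2493 → advance -1; mR−mL=1492/2493 → turn +1·90°

0 45/197 9/29 -4383/11426 45/394 4 -3 W
1 90/617 90/481 -71055/296777 45/617 5 -3 S
2 9/50 45/298 -3807/14900 9/100 5 -2 E
3 90/277 2/9 -1087/2493 45/277 4 -2 N
4 45/197 9/29 -4383/11426 45/394 4 -3 W
5 90/617 90/481 -71055/296777 45/617 5 -3 S
6 9/50 45/298 -3807/14900 9/100 5 -2 E
7 90/277 2/9 -1087/2493 45/277 4 -2 N
final 4 -3 W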